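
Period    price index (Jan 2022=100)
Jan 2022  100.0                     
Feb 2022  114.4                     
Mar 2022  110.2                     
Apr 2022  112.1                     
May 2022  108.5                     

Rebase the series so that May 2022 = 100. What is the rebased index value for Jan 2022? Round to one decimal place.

Rebased(Jan 2022) = 100.0 / 108.5 × 100 = 92.1659

92.2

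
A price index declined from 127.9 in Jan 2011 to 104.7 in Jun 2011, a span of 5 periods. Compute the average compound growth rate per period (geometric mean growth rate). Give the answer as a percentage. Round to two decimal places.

-3.92%

Growth factor = (104.7/127.9)^(1/5) = (0.818608)^(1/5) = 0.960761
Growth rate = 0.960761 − 1 = -0.039239 = -3.9239%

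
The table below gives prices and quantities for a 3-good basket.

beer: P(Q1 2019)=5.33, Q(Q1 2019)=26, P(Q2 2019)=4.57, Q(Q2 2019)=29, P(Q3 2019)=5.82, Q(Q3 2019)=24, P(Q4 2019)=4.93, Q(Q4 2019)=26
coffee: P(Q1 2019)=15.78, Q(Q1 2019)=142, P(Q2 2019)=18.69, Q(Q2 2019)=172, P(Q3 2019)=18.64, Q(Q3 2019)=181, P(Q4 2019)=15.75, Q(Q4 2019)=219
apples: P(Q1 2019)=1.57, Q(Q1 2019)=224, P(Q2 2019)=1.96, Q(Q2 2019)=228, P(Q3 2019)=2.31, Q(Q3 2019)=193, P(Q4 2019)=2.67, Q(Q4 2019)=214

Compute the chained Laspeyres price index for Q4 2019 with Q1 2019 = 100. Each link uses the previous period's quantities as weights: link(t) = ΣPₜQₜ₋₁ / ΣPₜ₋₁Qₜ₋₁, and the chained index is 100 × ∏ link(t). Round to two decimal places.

106.43

Link Q1 2019→Q2 2019:
ΣP(Q2 2019)Q(Q1 2019) = 4.57×26 + 18.69×142 + 1.96×224 = 118.82 + 2653.98 + 439.04 = 3211.84
ΣP(Q1 2019)Q(Q1 2019) = 5.33×26 + 15.78×142 + 1.57×224 = 138.58 + 2240.76 + 351.68 = 2731.02
link = 3211.84/2731.02 = 1.176059
Link Q2 2019→Q3 2019:
ΣP(Q3 2019)Q(Q2 2019) = 5.82×29 + 18.64×172 + 2.31×228 = 168.78 + 3206.08 + 526.68 = 3901.54
ΣP(Q2 2019)Q(Q2 2019) = 4.57×29 + 18.69×172 + 1.96×228 = 132.53 + 3214.68 + 446.88 = 3794.09
link = 3901.54/3794.09 = 1.028320
Link Q3 2019→Q4 2019:
ΣP(Q4 2019)Q(Q3 2019) = 4.93×24 + 15.75×181 + 2.67×193 = 118.32 + 2850.75 + 515.31 = 3484.38
ΣP(Q3 2019)Q(Q3 2019) = 5.82×24 + 18.64×181 + 2.31×193 = 139.68 + 3373.84 + 445.83 = 3959.35
link = 3484.38/3959.35 = 0.880038
Chained index = 100 × 1.176059 × 1.028320 × 0.880038 = 106.4288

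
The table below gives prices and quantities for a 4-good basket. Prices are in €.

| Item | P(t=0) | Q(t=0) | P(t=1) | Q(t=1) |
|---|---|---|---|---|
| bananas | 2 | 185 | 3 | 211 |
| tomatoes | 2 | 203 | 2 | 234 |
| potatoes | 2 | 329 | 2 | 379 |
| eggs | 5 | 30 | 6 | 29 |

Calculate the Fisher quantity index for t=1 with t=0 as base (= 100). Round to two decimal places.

Laspeyres component (base-period weights):
ΣP(t=0)Q(t=1) = 2×211 + 2×234 + 2×379 + 5×29 = 422 + 468 + 758 + 145 = 1793
ΣP(t=0)Q(t=0) = 2×185 + 2×203 + 2×329 + 5×30 = 370 + 406 + 658 + 150 = 1584
L = 1793 / 1584 × 100 = 113.1944
Paasche component (current-period weights):
ΣP(t=1)Q(t=1) = 3×211 + 2×234 + 2×379 + 6×29 = 633 + 468 + 758 + 174 = 2033
ΣP(t=1)Q(t=0) = 3×185 + 2×203 + 2×329 + 6×30 = 555 + 406 + 658 + 180 = 1799
P = 2033 / 1799 × 100 = 113.0072
Fisher = √(L × P) = √(113.1944 × 113.0072) = 113.1008

113.10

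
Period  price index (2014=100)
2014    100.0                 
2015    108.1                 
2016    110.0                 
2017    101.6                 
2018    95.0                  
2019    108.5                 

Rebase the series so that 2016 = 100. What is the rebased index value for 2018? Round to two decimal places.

Rebased(2018) = 95.0 / 110.0 × 100 = 86.3636

86.36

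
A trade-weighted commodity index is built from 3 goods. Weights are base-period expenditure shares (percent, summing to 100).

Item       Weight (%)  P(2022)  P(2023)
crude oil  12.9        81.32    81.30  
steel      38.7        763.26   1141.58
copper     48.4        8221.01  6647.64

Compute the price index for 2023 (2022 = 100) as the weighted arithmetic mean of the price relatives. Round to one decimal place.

109.9

crude oil: 12.9 × (81.30/81.32) = 12.9 × 0.999754 = 12.8968
steel: 38.7 × (1141.58/763.26) = 38.7 × 1.495663 = 57.8822
copper: 48.4 × (6647.64/8221.01) = 48.4 × 0.808616 = 39.1370
Index = Σ wᵢ·(p₁ᵢ/p₀ᵢ) = 12.8968 + 57.8822 + 39.1370 = 109.9160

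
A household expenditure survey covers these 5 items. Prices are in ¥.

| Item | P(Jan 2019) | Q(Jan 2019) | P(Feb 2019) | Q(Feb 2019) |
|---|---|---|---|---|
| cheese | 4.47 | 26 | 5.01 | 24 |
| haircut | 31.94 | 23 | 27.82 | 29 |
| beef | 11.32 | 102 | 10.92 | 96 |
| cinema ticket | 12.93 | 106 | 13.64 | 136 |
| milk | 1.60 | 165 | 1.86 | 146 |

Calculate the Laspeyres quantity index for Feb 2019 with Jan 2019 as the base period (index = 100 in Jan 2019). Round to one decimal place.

113.0

Laspeyres quantity index uses base-period prices as weights.
ΣP(Jan 2019)·Q(Feb 2019) = 4.47×24 + 31.94×29 + 11.32×96 + 12.93×136 + 1.60×146 = 107.28 + 926.26 + 1086.72 + 1758.48 + 233.6 = 4112.34
ΣP(Jan 2019)·Q(Jan 2019) = 4.47×26 + 31.94×23 + 11.32×102 + 12.93×106 + 1.60×165 = 116.22 + 734.62 + 1154.64 + 1370.58 + 264 = 3640.06
Index = 4112.34 / 3640.06 × 100 = 112.9745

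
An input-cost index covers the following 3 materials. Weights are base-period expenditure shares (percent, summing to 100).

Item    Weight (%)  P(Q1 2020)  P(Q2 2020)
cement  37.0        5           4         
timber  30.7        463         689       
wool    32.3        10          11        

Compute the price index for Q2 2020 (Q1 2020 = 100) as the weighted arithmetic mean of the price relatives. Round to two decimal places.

cement: 37.0 × (4/5) = 37.0 × 0.800000 = 29.6000
timber: 30.7 × (689/463) = 30.7 × 1.488121 = 45.6853
wool: 32.3 × (11/10) = 32.3 × 1.100000 = 35.5300
Index = Σ wᵢ·(p₁ᵢ/p₀ᵢ) = 29.6000 + 45.6853 + 35.5300 = 110.8153

110.82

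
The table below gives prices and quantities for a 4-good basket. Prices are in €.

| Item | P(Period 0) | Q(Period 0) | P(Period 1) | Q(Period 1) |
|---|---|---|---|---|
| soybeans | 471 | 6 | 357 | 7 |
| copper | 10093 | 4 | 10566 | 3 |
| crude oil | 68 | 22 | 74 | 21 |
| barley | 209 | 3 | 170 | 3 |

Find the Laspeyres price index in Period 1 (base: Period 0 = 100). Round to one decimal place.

102.7

Laspeyres price index uses base-period quantities as weights.
ΣP(Period 1)·Q(Period 0) = 357×6 + 10566×4 + 74×22 + 170×3 = 2142 + 42264 + 1628 + 510 = 46544
ΣP(Period 0)·Q(Period 0) = 471×6 + 10093×4 + 68×22 + 209×3 = 2826 + 40372 + 1496 + 627 = 45321
Index = 46544 / 45321 × 100 = 102.6985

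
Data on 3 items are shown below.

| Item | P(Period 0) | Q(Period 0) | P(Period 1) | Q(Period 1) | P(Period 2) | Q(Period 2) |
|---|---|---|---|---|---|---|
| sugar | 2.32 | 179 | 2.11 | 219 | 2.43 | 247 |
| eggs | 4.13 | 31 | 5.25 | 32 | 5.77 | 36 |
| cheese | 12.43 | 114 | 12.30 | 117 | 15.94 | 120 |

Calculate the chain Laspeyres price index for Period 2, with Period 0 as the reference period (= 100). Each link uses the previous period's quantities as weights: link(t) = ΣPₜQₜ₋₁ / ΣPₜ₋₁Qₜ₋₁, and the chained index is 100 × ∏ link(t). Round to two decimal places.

Link Period 0→Period 1:
ΣP(Period 1)Q(Period 0) = 2.11×179 + 5.25×31 + 12.30×114 = 377.69 + 162.75 + 1402.2 = 1942.64
ΣP(Period 0)Q(Period 0) = 2.32×179 + 4.13×31 + 12.43×114 = 415.28 + 128.03 + 1417.02 = 1960.33
link = 1942.64/1960.33 = 0.990976
Link Period 1→Period 2:
ΣP(Period 2)Q(Period 1) = 2.43×219 + 5.77×32 + 15.94×117 = 532.17 + 184.64 + 1864.98 = 2581.79
ΣP(Period 1)Q(Period 1) = 2.11×219 + 5.25×32 + 12.30×117 = 462.09 + 168 + 1439.1 = 2069.19
link = 2581.79/2069.19 = 1.247730
Chained index = 100 × 0.990976 × 1.247730 = 123.6470

123.65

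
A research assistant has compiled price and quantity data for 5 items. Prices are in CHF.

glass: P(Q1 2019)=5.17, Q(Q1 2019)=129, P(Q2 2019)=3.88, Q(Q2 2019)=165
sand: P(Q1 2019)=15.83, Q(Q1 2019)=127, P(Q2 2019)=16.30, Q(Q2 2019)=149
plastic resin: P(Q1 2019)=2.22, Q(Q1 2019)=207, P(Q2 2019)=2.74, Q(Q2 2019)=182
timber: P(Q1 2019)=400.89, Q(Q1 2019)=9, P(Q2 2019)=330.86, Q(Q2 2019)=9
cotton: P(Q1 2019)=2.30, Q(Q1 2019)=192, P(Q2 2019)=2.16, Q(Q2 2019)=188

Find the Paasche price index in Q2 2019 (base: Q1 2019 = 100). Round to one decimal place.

Paasche price index uses current-period quantities as weights.
ΣP(Q2 2019)·Q(Q2 2019) = 3.88×165 + 16.30×149 + 2.74×182 + 330.86×9 + 2.16×188 = 640.2 + 2428.7 + 498.68 + 2977.74 + 406.08 = 6951.4
ΣP(Q1 2019)·Q(Q2 2019) = 5.17×165 + 15.83×149 + 2.22×182 + 400.89×9 + 2.30×188 = 853.05 + 2358.67 + 404.04 + 3608.01 + 432.4 = 7656.17
Index = 6951.4 / 7656.17 × 100 = 90.7947

90.8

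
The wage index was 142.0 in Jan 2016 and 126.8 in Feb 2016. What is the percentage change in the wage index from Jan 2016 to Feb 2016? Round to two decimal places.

-10.70%

Change = (126.8 − 142.0) / 142.0 × 100
       = -15.2 / 142.0 × 100 = -10.7042%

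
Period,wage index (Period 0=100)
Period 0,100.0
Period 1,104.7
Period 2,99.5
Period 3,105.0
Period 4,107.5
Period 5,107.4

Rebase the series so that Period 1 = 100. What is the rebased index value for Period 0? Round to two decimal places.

Rebased(Period 0) = 100.0 / 104.7 × 100 = 95.5110

95.51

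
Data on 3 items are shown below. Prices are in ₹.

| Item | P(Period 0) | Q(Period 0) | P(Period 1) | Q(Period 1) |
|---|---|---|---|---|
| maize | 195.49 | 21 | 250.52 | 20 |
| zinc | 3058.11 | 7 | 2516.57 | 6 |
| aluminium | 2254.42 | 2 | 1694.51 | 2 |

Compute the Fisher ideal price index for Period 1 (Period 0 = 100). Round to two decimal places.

87.64

Laspeyres component (base-period weights):
ΣP(Period 1)Q(Period 0) = 250.52×21 + 2516.57×7 + 1694.51×2 = 5260.92 + 17615.99 + 3389.02 = 26265.93
ΣP(Period 0)Q(Period 0) = 195.49×21 + 3058.11×7 + 2254.42×2 = 4105.29 + 21406.77 + 4508.84 = 30020.9
L = 26265.93 / 30020.9 × 100 = 87.4921
Paasche component (current-period weights):
ΣP(Period 1)Q(Period 1) = 250.52×20 + 2516.57×6 + 1694.51×2 = 5010.4 + 15099.42 + 3389.02 = 23498.84
ΣP(Period 0)Q(Period 1) = 195.49×20 + 3058.11×6 + 2254.42×2 = 3909.8 + 18348.66 + 4508.84 = 26767.3
P = 23498.84 / 26767.3 × 100 = 87.7894
Fisher = √(L × P) = √(87.4921 × 87.7894) = 87.6406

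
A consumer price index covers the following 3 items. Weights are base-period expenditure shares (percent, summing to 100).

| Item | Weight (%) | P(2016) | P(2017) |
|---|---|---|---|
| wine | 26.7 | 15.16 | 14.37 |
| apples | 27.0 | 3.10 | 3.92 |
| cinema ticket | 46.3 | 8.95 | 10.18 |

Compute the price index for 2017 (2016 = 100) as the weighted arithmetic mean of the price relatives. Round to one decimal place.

wine: 26.7 × (14.37/15.16) = 26.7 × 0.947889 = 25.3086
apples: 27.0 × (3.92/3.10) = 27.0 × 1.264516 = 34.1419
cinema ticket: 46.3 × (10.18/8.95) = 46.3 × 1.137430 = 52.6630
Index = Σ wᵢ·(p₁ᵢ/p₀ᵢ) = 25.3086 + 34.1419 + 52.6630 = 112.1136

112.1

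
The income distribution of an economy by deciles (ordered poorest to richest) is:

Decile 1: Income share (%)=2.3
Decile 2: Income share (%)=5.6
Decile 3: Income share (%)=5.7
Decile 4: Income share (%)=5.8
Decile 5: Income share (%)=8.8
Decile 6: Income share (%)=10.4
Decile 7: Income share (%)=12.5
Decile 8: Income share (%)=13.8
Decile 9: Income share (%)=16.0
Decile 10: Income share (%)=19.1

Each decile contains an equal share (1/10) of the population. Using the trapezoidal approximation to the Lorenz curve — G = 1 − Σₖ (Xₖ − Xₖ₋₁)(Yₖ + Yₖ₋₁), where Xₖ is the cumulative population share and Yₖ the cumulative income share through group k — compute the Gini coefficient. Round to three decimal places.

Cumulative income shares Yₖ: 0.0230, 0.0790, 0.1360, 0.1940, 0.2820, 0.3860, 0.5110, 0.6490, 0.8090, 1.0000
Σ (Xₖ−Xₖ₋₁)(Yₖ+Yₖ₋₁) = (1/10)(0.0230+0.0000) + (1/10)(0.0790+0.0230) + (1/10)(0.1360+0.0790) + (1/10)(0.1940+0.1360) + (1/10)(0.2820+0.1940) + (1/10)(0.3860+0.2820) + (1/10)(0.5110+0.3860) + (1/10)(0.6490+0.5110) + (1/10)(0.8090+0.6490) + (1/10)(1.0000+0.8090)
  = 0.0023 + 0.0102 + 0.0215 + 0.0330 + 0.0476 + 0.0668 + 0.0897 + 0.1160 + 0.1458 + 0.1809 = 0.7138
G = 1 − 0.7138 = 0.2862

0.286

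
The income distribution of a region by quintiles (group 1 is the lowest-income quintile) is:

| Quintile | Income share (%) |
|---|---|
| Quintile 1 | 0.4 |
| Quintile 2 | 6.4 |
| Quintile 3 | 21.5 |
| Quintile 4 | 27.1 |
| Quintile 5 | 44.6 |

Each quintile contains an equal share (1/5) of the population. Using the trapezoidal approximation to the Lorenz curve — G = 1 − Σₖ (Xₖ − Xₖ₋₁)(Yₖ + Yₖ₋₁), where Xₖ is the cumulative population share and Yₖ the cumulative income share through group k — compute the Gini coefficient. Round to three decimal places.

0.436

Cumulative income shares Yₖ: 0.0040, 0.0680, 0.2830, 0.5540, 1.0000
Σ (Xₖ−Xₖ₋₁)(Yₖ+Yₖ₋₁) = (1/5)(0.0040+0.0000) + (1/5)(0.0680+0.0040) + (1/5)(0.2830+0.0680) + (1/5)(0.5540+0.2830) + (1/5)(1.0000+0.5540)
  = 0.0008 + 0.0144 + 0.0702 + 0.1674 + 0.3108 = 0.5636
G = 1 − 0.5636 = 0.4364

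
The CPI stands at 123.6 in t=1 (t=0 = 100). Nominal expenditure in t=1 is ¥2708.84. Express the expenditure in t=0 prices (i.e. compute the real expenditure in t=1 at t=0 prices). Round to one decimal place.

Real = Nominal ÷ (Index/100) = 2708.84 ÷ (123.6/100)
     = 2708.84 ÷ 1.236 = 2191.6181

2191.6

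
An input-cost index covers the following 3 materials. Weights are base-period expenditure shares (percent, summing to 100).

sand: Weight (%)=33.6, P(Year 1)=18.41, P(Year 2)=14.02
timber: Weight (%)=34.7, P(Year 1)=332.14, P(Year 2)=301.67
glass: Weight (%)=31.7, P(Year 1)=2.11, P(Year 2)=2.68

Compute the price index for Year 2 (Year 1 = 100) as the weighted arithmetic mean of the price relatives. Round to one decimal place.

sand: 33.6 × (14.02/18.41) = 33.6 × 0.761543 = 25.5878
timber: 34.7 × (301.67/332.14) = 34.7 × 0.908262 = 31.5167
glass: 31.7 × (2.68/2.11) = 31.7 × 1.270142 = 40.2635
Index = Σ wᵢ·(p₁ᵢ/p₀ᵢ) = 25.5878 + 31.5167 + 40.2635 = 97.3680

97.4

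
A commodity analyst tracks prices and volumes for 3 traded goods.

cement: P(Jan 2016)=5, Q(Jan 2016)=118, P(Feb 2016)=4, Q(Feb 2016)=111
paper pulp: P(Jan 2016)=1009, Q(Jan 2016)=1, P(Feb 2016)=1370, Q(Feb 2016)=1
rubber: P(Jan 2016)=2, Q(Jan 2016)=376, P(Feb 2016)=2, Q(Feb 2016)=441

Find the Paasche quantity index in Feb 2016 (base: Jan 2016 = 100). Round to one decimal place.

103.9

Paasche quantity index uses current-period prices as weights.
ΣP(Feb 2016)·Q(Feb 2016) = 4×111 + 1370×1 + 2×441 = 444 + 1370 + 882 = 2696
ΣP(Feb 2016)·Q(Jan 2016) = 4×118 + 1370×1 + 2×376 = 472 + 1370 + 752 = 2594
Index = 2696 / 2594 × 100 = 103.9322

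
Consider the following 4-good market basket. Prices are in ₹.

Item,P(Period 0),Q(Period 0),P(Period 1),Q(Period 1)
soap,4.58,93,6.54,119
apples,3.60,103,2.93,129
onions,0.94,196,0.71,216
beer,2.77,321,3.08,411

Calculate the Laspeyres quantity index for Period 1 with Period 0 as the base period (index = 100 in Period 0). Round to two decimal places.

Laspeyres quantity index uses base-period prices as weights.
ΣP(Period 0)·Q(Period 1) = 4.58×119 + 3.60×129 + 0.94×216 + 2.77×411 = 545.02 + 464.4 + 203.04 + 1138.47 = 2350.93
ΣP(Period 0)·Q(Period 0) = 4.58×93 + 3.60×103 + 0.94×196 + 2.77×321 = 425.94 + 370.8 + 184.24 + 889.17 = 1870.15
Index = 2350.93 / 1870.15 × 100 = 125.7081

125.71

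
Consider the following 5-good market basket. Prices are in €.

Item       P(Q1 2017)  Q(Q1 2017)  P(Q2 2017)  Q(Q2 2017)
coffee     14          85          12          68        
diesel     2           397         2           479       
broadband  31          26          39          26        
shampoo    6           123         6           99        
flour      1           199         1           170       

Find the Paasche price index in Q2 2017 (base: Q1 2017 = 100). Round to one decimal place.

102.1

Paasche price index uses current-period quantities as weights.
ΣP(Q2 2017)·Q(Q2 2017) = 12×68 + 2×479 + 39×26 + 6×99 + 1×170 = 816 + 958 + 1014 + 594 + 170 = 3552
ΣP(Q1 2017)·Q(Q2 2017) = 14×68 + 2×479 + 31×26 + 6×99 + 1×170 = 952 + 958 + 806 + 594 + 170 = 3480
Index = 3552 / 3480 × 100 = 102.0690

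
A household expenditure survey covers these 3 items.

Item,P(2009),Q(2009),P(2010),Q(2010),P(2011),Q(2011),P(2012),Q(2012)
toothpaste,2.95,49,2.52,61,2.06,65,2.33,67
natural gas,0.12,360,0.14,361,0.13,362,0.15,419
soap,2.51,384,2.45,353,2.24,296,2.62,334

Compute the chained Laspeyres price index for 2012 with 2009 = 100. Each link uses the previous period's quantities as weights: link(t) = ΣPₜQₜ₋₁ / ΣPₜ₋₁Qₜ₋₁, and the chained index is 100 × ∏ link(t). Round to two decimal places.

101.40

Link 2009→2010:
ΣP(2010)Q(2009) = 2.52×49 + 0.14×360 + 2.45×384 = 123.48 + 50.4 + 940.8 = 1114.68
ΣP(2009)Q(2009) = 2.95×49 + 0.12×360 + 2.51×384 = 144.55 + 43.2 + 963.84 = 1151.59
link = 1114.68/1151.59 = 0.967949
Link 2010→2011:
ΣP(2011)Q(2010) = 2.06×61 + 0.13×361 + 2.24×353 = 125.66 + 46.93 + 790.72 = 963.31
ΣP(2010)Q(2010) = 2.52×61 + 0.14×361 + 2.45×353 = 153.72 + 50.54 + 864.85 = 1069.11
link = 963.31/1069.11 = 0.901039
Link 2011→2012:
ΣP(2012)Q(2011) = 2.33×65 + 0.15×362 + 2.62×296 = 151.45 + 54.3 + 775.52 = 981.27
ΣP(2011)Q(2011) = 2.06×65 + 0.13×362 + 2.24×296 = 133.9 + 47.06 + 663.04 = 844
link = 981.27/844 = 1.162642
Chained index = 100 × 0.967949 × 0.901039 × 1.162642 = 101.4010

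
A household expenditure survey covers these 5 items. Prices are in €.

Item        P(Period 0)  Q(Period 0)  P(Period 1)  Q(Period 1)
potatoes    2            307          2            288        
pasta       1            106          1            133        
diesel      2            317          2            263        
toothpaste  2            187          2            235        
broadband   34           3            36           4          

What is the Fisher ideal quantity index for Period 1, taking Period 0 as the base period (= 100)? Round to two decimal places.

100.65

Laspeyres component (base-period weights):
ΣP(Period 0)Q(Period 1) = 2×288 + 1×133 + 2×263 + 2×235 + 34×4 = 576 + 133 + 526 + 470 + 136 = 1841
ΣP(Period 0)Q(Period 0) = 2×307 + 1×106 + 2×317 + 2×187 + 34×3 = 614 + 106 + 634 + 374 + 102 = 1830
L = 1841 / 1830 × 100 = 100.6011
Paasche component (current-period weights):
ΣP(Period 1)Q(Period 1) = 2×288 + 1×133 + 2×263 + 2×235 + 36×4 = 576 + 133 + 526 + 470 + 144 = 1849
ΣP(Period 1)Q(Period 0) = 2×307 + 1×106 + 2×317 + 2×187 + 36×3 = 614 + 106 + 634 + 374 + 108 = 1836
P = 1849 / 1836 × 100 = 100.7081
Fisher = √(L × P) = √(100.6011 × 100.7081) = 100.6546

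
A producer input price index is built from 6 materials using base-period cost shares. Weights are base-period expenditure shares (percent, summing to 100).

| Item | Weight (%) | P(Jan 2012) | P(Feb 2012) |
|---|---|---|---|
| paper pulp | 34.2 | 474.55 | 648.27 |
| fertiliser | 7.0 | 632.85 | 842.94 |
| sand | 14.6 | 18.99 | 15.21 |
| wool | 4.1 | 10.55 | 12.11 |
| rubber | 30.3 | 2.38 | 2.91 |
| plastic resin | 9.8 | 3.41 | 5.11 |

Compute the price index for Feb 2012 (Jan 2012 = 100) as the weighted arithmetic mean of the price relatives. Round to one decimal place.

paper pulp: 34.2 × (648.27/474.55) = 34.2 × 1.366073 = 46.7197
fertiliser: 7.0 × (842.94/632.85) = 7.0 × 1.331974 = 9.3238
sand: 14.6 × (15.21/18.99) = 14.6 × 0.800948 = 11.6938
wool: 4.1 × (12.11/10.55) = 4.1 × 1.147867 = 4.7063
rubber: 30.3 × (2.91/2.38) = 30.3 × 1.222689 = 37.0475
plastic resin: 9.8 × (5.11/3.41) = 9.8 × 1.498534 = 14.6856
Index = Σ wᵢ·(p₁ᵢ/p₀ᵢ) = 46.7197 + 9.3238 + 11.6938 + 4.7063 + 37.0475 + 14.6856 = 124.1767

124.2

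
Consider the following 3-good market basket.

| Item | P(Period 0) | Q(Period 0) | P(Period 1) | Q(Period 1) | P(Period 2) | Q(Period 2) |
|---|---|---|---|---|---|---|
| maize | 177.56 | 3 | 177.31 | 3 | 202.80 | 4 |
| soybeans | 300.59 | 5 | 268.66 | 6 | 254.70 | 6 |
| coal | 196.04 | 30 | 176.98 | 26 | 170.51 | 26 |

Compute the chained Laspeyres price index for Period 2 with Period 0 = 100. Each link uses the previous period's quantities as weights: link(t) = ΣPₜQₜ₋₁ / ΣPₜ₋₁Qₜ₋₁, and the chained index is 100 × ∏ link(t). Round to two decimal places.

Link Period 0→Period 1:
ΣP(Period 1)Q(Period 0) = 177.31×3 + 268.66×5 + 176.98×30 = 531.93 + 1343.3 + 5309.4 = 7184.63
ΣP(Period 0)Q(Period 0) = 177.56×3 + 300.59×5 + 196.04×30 = 532.68 + 1502.95 + 5881.2 = 7916.83
link = 7184.63/7916.83 = 0.907513
Link Period 1→Period 2:
ΣP(Period 2)Q(Period 1) = 202.80×3 + 254.70×6 + 170.51×26 = 608.4 + 1528.2 + 4433.26 = 6569.86
ΣP(Period 1)Q(Period 1) = 177.31×3 + 268.66×6 + 176.98×26 = 531.93 + 1611.96 + 4601.48 = 6745.37
link = 6569.86/6745.37 = 0.973981
Chained index = 100 × 0.907513 × 0.973981 = 88.3901

88.39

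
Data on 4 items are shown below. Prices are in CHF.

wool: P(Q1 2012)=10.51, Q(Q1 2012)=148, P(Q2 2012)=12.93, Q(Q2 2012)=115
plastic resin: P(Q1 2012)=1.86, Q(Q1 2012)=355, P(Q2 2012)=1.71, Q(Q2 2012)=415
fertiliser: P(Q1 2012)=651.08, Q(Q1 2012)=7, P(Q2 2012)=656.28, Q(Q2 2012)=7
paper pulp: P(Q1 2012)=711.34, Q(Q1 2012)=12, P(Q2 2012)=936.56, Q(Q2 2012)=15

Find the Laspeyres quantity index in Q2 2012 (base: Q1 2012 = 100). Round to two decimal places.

112.40

Laspeyres quantity index uses base-period prices as weights.
ΣP(Q1 2012)·Q(Q2 2012) = 10.51×115 + 1.86×415 + 651.08×7 + 711.34×15 = 1208.65 + 771.9 + 4557.56 + 10670.1 = 17208.21
ΣP(Q1 2012)·Q(Q1 2012) = 10.51×148 + 1.86×355 + 651.08×7 + 711.34×12 = 1555.48 + 660.3 + 4557.56 + 8536.08 = 15309.42
Index = 17208.21 / 15309.42 × 100 = 112.4028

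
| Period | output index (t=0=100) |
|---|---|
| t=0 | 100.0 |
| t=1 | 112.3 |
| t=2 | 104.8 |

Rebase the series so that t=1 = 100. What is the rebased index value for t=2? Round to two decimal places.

93.32

Rebased(t=2) = 104.8 / 112.3 × 100 = 93.3215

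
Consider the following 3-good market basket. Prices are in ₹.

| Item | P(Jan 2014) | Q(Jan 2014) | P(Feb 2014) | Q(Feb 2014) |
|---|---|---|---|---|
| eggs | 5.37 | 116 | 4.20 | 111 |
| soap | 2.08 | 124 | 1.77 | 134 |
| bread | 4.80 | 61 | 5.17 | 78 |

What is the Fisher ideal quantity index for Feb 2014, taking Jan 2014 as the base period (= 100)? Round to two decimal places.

107.35

Laspeyres component (base-period weights):
ΣP(Jan 2014)Q(Feb 2014) = 5.37×111 + 2.08×134 + 4.80×78 = 596.07 + 278.72 + 374.4 = 1249.19
ΣP(Jan 2014)Q(Jan 2014) = 5.37×116 + 2.08×124 + 4.80×61 = 622.92 + 257.92 + 292.8 = 1173.64
L = 1249.19 / 1173.64 × 100 = 106.4372
Paasche component (current-period weights):
ΣP(Feb 2014)Q(Feb 2014) = 4.20×111 + 1.77×134 + 5.17×78 = 466.2 + 237.18 + 403.26 = 1106.64
ΣP(Feb 2014)Q(Jan 2014) = 4.20×116 + 1.77×124 + 5.17×61 = 487.2 + 219.48 + 315.37 = 1022.05
P = 1106.64 / 1022.05 × 100 = 108.2765
Fisher = √(L × P) = √(106.4372 × 108.2765) = 107.3529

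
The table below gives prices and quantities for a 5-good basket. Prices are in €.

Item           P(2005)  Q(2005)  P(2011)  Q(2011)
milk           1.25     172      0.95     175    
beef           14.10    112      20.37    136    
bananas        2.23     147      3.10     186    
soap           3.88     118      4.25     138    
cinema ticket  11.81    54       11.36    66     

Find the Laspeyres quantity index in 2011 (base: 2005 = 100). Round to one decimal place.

Laspeyres quantity index uses base-period prices as weights.
ΣP(2005)·Q(2011) = 1.25×175 + 14.10×136 + 2.23×186 + 3.88×138 + 11.81×66 = 218.75 + 1917.6 + 414.78 + 535.44 + 779.46 = 3866.03
ΣP(2005)·Q(2005) = 1.25×172 + 14.10×112 + 2.23×147 + 3.88×118 + 11.81×54 = 215 + 1579.2 + 327.81 + 457.84 + 637.74 = 3217.59
Index = 3866.03 / 3217.59 × 100 = 120.1530

120.2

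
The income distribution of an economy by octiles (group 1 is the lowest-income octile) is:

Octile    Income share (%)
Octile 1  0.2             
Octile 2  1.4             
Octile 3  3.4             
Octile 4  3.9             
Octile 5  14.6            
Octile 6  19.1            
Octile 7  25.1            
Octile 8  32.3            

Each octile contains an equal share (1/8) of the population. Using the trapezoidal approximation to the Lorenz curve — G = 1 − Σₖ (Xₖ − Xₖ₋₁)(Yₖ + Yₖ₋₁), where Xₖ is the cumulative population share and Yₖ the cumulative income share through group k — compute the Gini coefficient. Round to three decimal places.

Cumulative income shares Yₖ: 0.0020, 0.0160, 0.0500, 0.0890, 0.2350, 0.4260, 0.6770, 1.0000
Σ (Xₖ−Xₖ₋₁)(Yₖ+Yₖ₋₁) = (1/8)(0.0020+0.0000) + (1/8)(0.0160+0.0020) + (1/8)(0.0500+0.0160) + (1/8)(0.0890+0.0500) + (1/8)(0.2350+0.0890) + (1/8)(0.4260+0.2350) + (1/8)(0.6770+0.4260) + (1/8)(1.0000+0.6770)
  = 0.0003 + 0.0023 + 0.0083 + 0.0174 + 0.0405 + 0.0826 + 0.1379 + 0.2096 = 0.4988
G = 1 − 0.4988 = 0.5012

0.501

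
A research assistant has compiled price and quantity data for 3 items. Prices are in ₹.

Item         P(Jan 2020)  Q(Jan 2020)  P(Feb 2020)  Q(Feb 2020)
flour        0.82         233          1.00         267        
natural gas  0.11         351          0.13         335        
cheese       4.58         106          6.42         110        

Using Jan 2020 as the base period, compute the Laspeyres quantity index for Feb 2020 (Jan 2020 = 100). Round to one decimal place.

106.2

Laspeyres quantity index uses base-period prices as weights.
ΣP(Jan 2020)·Q(Feb 2020) = 0.82×267 + 0.11×335 + 4.58×110 = 218.94 + 36.85 + 503.8 = 759.59
ΣP(Jan 2020)·Q(Jan 2020) = 0.82×233 + 0.11×351 + 4.58×106 = 191.06 + 38.61 + 485.48 = 715.15
Index = 759.59 / 715.15 × 100 = 106.2141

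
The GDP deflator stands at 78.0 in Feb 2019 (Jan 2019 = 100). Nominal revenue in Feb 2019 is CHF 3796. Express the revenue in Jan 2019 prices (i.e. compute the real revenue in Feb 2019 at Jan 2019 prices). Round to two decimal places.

Real = Nominal ÷ (Index/100) = 3796 ÷ (78.0/100)
     = 3796 ÷ 0.780 = 4866.6667

4866.67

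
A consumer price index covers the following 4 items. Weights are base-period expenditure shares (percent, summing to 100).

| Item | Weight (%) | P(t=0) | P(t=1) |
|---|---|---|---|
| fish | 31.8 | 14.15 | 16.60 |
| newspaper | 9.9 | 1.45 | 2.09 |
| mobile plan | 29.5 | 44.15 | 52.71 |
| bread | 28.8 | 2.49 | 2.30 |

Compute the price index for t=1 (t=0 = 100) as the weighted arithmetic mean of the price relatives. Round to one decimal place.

113.4

fish: 31.8 × (16.60/14.15) = 31.8 × 1.173145 = 37.3060
newspaper: 9.9 × (2.09/1.45) = 9.9 × 1.441379 = 14.2697
mobile plan: 29.5 × (52.71/44.15) = 29.5 × 1.193884 = 35.2196
bread: 28.8 × (2.30/2.49) = 28.8 × 0.923695 = 26.6024
Index = Σ wᵢ·(p₁ᵢ/p₀ᵢ) = 37.3060 + 14.2697 + 35.2196 + 26.6024 = 113.3977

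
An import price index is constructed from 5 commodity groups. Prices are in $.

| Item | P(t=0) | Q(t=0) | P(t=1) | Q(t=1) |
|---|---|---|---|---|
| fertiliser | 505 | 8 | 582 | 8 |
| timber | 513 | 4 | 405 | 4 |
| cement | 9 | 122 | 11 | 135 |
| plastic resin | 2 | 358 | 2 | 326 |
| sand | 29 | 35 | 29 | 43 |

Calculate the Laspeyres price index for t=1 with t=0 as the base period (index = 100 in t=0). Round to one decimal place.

Laspeyres price index uses base-period quantities as weights.
ΣP(t=1)·Q(t=0) = 582×8 + 405×4 + 11×122 + 2×358 + 29×35 = 4656 + 1620 + 1342 + 716 + 1015 = 9349
ΣP(t=0)·Q(t=0) = 505×8 + 513×4 + 9×122 + 2×358 + 29×35 = 4040 + 2052 + 1098 + 716 + 1015 = 8921
Index = 9349 / 8921 × 100 = 104.7977

104.8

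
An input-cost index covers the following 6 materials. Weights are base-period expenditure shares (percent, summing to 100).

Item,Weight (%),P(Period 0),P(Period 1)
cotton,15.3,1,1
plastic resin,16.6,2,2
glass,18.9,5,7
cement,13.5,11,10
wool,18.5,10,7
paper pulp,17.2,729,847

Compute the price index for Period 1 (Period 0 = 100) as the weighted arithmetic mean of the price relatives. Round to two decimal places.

103.57

cotton: 15.3 × (1/1) = 15.3 × 1.000000 = 15.3000
plastic resin: 16.6 × (2/2) = 16.6 × 1.000000 = 16.6000
glass: 18.9 × (7/5) = 18.9 × 1.400000 = 26.4600
cement: 13.5 × (10/11) = 13.5 × 0.909091 = 12.2727
wool: 18.5 × (7/10) = 18.5 × 0.700000 = 12.9500
paper pulp: 17.2 × (847/729) = 17.2 × 1.161866 = 19.9841
Index = Σ wᵢ·(p₁ᵢ/p₀ᵢ) = 15.3000 + 16.6000 + 26.4600 + 12.2727 + 12.9500 + 19.9841 = 103.5668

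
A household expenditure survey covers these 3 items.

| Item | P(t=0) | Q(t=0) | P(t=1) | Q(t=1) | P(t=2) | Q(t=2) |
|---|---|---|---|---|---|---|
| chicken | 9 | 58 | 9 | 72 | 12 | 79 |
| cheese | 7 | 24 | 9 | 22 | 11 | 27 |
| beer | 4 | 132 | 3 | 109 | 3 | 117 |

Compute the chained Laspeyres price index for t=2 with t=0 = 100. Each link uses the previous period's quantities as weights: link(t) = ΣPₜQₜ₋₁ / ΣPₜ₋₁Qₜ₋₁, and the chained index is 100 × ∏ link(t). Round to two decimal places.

113.74

Link t=0→t=1:
ΣP(t=1)Q(t=0) = 9×58 + 9×24 + 3×132 = 522 + 216 + 396 = 1134
ΣP(t=0)Q(t=0) = 9×58 + 7×24 + 4×132 = 522 + 168 + 528 = 1218
link = 1134/1218 = 0.931034
Link t=1→t=2:
ΣP(t=2)Q(t=1) = 12×72 + 11×22 + 3×109 = 864 + 242 + 327 = 1433
ΣP(t=1)Q(t=1) = 9×72 + 9×22 + 3×109 = 648 + 198 + 327 = 1173
link = 1433/1173 = 1.221654
Chained index = 100 × 0.931034 × 1.221654 = 113.7402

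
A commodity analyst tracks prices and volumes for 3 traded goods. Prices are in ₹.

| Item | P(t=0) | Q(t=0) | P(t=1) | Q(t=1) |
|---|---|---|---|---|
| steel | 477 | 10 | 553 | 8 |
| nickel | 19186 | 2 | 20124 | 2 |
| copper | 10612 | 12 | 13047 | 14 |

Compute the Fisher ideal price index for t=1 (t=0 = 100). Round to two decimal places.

118.93

Laspeyres component (base-period weights):
ΣP(t=1)Q(t=0) = 553×10 + 20124×2 + 13047×12 = 5530 + 40248 + 156564 = 202342
ΣP(t=0)Q(t=0) = 477×10 + 19186×2 + 10612×12 = 4770 + 38372 + 127344 = 170486
L = 202342 / 170486 × 100 = 118.6854
Paasche component (current-period weights):
ΣP(t=1)Q(t=1) = 553×8 + 20124×2 + 13047×14 = 4424 + 40248 + 182658 = 227330
ΣP(t=0)Q(t=1) = 477×8 + 19186×2 + 10612×14 = 3816 + 38372 + 148568 = 190756
P = 227330 / 190756 × 100 = 119.1732
Fisher = √(L × P) = √(118.6854 × 119.1732) = 118.9290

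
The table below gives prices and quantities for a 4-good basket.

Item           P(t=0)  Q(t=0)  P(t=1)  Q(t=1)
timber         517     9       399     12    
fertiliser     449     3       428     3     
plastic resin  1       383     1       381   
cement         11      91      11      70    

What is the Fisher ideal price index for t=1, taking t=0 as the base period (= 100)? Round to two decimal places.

83.88

Laspeyres component (base-period weights):
ΣP(t=1)Q(t=0) = 399×9 + 428×3 + 1×383 + 11×91 = 3591 + 1284 + 383 + 1001 = 6259
ΣP(t=0)Q(t=0) = 517×9 + 449×3 + 1×383 + 11×91 = 4653 + 1347 + 383 + 1001 = 7384
L = 6259 / 7384 × 100 = 84.7644
Paasche component (current-period weights):
ΣP(t=1)Q(t=1) = 399×12 + 428×3 + 1×381 + 11×70 = 4788 + 1284 + 381 + 770 = 7223
ΣP(t=0)Q(t=1) = 517×12 + 449×3 + 1×381 + 11×70 = 6204 + 1347 + 381 + 770 = 8702
P = 7223 / 8702 × 100 = 83.0039
Fisher = √(L × P) = √(84.7644 × 83.0039) = 83.8795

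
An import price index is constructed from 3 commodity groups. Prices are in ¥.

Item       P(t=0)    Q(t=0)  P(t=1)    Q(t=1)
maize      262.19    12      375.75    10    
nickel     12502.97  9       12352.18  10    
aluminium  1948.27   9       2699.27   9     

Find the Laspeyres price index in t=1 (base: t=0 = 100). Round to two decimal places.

Laspeyres price index uses base-period quantities as weights.
ΣP(t=1)·Q(t=0) = 375.75×12 + 12352.18×9 + 2699.27×9 = 4509 + 111169.62 + 24293.43 = 139972.05
ΣP(t=0)·Q(t=0) = 262.19×12 + 12502.97×9 + 1948.27×9 = 3146.28 + 112526.73 + 17534.43 = 133207.44
Index = 139972.05 / 133207.44 × 100 = 105.0783

105.08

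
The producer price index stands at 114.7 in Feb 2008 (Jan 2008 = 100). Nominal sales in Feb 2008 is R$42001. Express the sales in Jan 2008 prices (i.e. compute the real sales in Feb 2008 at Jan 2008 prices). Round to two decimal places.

36618.13

Real = Nominal ÷ (Index/100) = 42001 ÷ (114.7/100)
     = 42001 ÷ 1.147 = 36618.1343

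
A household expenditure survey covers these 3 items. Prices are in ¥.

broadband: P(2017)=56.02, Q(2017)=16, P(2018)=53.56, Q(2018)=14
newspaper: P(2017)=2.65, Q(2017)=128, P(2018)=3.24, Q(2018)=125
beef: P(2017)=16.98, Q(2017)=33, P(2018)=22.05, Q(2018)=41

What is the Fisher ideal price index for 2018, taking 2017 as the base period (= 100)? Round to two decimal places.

Laspeyres component (base-period weights):
ΣP(2018)Q(2017) = 53.56×16 + 3.24×128 + 22.05×33 = 856.96 + 414.72 + 727.65 = 1999.33
ΣP(2017)Q(2017) = 56.02×16 + 2.65×128 + 16.98×33 = 896.32 + 339.2 + 560.34 = 1795.86
L = 1999.33 / 1795.86 × 100 = 111.3299
Paasche component (current-period weights):
ΣP(2018)Q(2018) = 53.56×14 + 3.24×125 + 22.05×41 = 749.84 + 405 + 904.05 = 2058.89
ΣP(2017)Q(2018) = 56.02×14 + 2.65×125 + 16.98×41 = 784.28 + 331.25 + 696.18 = 1811.71
P = 2058.89 / 1811.71 × 100 = 113.6435
Fisher = √(L × P) = √(111.3299 × 113.6435) = 112.4808

112.48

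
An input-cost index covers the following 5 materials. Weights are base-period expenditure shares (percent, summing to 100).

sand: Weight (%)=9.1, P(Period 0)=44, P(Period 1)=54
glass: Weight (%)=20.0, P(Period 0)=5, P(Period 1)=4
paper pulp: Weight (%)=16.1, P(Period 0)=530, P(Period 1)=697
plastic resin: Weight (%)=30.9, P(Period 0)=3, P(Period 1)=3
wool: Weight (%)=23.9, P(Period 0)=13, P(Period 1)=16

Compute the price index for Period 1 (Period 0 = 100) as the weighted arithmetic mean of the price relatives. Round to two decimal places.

sand: 9.1 × (54/44) = 9.1 × 1.227273 = 11.1682
glass: 20.0 × (4/5) = 20.0 × 0.800000 = 16.0000
paper pulp: 16.1 × (697/530) = 16.1 × 1.315094 = 21.1730
plastic resin: 30.9 × (3/3) = 30.9 × 1.000000 = 30.9000
wool: 23.9 × (16/13) = 23.9 × 1.230769 = 29.4154
Index = Σ wᵢ·(p₁ᵢ/p₀ᵢ) = 11.1682 + 16.0000 + 21.1730 + 30.9000 + 29.4154 = 108.6566

108.66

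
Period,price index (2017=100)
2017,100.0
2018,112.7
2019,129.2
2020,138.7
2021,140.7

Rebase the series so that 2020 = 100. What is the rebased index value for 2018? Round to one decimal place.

Rebased(2018) = 112.7 / 138.7 × 100 = 81.2545

81.3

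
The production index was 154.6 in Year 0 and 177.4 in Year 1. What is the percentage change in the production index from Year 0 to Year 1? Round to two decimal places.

Change = (177.4 − 154.6) / 154.6 × 100
       = 22.8 / 154.6 × 100 = 14.7477%

14.75%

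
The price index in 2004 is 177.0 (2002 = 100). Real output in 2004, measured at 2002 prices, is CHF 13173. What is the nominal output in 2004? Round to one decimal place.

Nominal = Real × (Index/100) = 13173 × (177.0/100)
        = 13173 × 1.770 = 23316.2100

23316.2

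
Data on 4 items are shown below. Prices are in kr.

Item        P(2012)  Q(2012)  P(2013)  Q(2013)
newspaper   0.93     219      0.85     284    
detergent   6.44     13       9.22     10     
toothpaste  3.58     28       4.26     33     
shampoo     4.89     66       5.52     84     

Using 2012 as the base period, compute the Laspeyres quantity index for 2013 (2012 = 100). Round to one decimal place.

Laspeyres quantity index uses base-period prices as weights.
ΣP(2012)·Q(2013) = 0.93×284 + 6.44×10 + 3.58×33 + 4.89×84 = 264.12 + 64.4 + 118.14 + 410.76 = 857.42
ΣP(2012)·Q(2012) = 0.93×219 + 6.44×13 + 3.58×28 + 4.89×66 = 203.67 + 83.72 + 100.24 + 322.74 = 710.37
Index = 857.42 / 710.37 × 100 = 120.7005

120.7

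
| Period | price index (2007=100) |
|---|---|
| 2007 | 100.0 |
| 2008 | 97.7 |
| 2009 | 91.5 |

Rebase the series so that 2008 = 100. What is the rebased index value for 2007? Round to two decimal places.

102.35

Rebased(2007) = 100.0 / 97.7 × 100 = 102.3541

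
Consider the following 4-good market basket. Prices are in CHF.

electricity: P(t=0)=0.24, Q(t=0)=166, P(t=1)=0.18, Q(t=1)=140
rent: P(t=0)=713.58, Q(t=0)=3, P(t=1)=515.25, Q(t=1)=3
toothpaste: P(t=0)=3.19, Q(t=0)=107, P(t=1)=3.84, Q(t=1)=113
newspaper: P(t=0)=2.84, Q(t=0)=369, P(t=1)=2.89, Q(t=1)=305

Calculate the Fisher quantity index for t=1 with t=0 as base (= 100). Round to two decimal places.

94.91

Laspeyres component (base-period weights):
ΣP(t=0)Q(t=1) = 0.24×140 + 713.58×3 + 3.19×113 + 2.84×305 = 33.6 + 2140.74 + 360.47 + 866.2 = 3401.01
ΣP(t=0)Q(t=0) = 0.24×166 + 713.58×3 + 3.19×107 + 2.84×369 = 39.84 + 2140.74 + 341.33 + 1047.96 = 3569.87
L = 3401.01 / 3569.87 × 100 = 95.2699
Paasche component (current-period weights):
ΣP(t=1)Q(t=1) = 0.18×140 + 515.25×3 + 3.84×113 + 2.89×305 = 25.2 + 1545.75 + 433.92 + 881.45 = 2886.32
ΣP(t=1)Q(t=0) = 0.18×166 + 515.25×3 + 3.84×107 + 2.89×369 = 29.88 + 1545.75 + 410.88 + 1066.41 = 3052.92
P = 2886.32 / 3052.92 × 100 = 94.5429
Fisher = √(L × P) = √(95.2699 × 94.5429) = 94.9057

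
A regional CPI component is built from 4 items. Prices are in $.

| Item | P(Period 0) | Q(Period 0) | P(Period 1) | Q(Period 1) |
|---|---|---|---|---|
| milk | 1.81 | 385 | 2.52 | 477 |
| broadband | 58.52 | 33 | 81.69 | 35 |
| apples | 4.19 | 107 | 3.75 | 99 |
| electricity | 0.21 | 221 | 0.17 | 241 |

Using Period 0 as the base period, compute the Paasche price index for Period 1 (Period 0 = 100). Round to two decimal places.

Paasche price index uses current-period quantities as weights.
ΣP(Period 1)·Q(Period 1) = 2.52×477 + 81.69×35 + 3.75×99 + 0.17×241 = 1202.04 + 2859.15 + 371.25 + 40.97 = 4473.41
ΣP(Period 0)·Q(Period 1) = 1.81×477 + 58.52×35 + 4.19×99 + 0.21×241 = 863.37 + 2048.2 + 414.81 + 50.61 = 3376.99
Index = 4473.41 / 3376.99 × 100 = 132.4674

132.47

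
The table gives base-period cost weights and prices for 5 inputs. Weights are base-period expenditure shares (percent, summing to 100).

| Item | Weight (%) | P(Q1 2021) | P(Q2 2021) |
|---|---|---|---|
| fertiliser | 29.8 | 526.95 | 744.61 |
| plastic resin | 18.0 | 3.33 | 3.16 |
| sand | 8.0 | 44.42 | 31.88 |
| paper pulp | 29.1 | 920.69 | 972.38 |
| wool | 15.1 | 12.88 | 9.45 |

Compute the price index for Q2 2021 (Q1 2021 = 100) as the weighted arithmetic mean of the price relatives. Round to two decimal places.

fertiliser: 29.8 × (744.61/526.95) = 29.8 × 1.413056 = 42.1091
plastic resin: 18.0 × (3.16/3.33) = 18.0 × 0.948949 = 17.0811
sand: 8.0 × (31.88/44.42) = 8.0 × 0.717695 = 5.7416
paper pulp: 29.1 × (972.38/920.69) = 29.1 × 1.056143 = 30.7338
wool: 15.1 × (9.45/12.88) = 15.1 × 0.733696 = 11.0788
Index = Σ wᵢ·(p₁ᵢ/p₀ᵢ) = 42.1091 + 17.0811 + 5.7416 + 30.7338 + 11.0788 = 106.7443

106.74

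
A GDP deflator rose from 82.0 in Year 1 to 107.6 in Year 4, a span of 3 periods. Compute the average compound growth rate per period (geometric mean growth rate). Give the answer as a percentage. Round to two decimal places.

9.48%

Growth factor = (107.6/82.0)^(1/3) = (1.312195)^(1/3) = 1.094795
Growth rate = 1.094795 − 1 = 0.094795 = 9.4795%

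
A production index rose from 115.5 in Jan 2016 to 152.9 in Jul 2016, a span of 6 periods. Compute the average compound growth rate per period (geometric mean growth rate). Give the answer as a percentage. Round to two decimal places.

Growth factor = (152.9/115.5)^(1/6) = (1.323810)^(1/6) = 1.047862
Growth rate = 1.047862 − 1 = 0.047862 = 4.7862%

4.79%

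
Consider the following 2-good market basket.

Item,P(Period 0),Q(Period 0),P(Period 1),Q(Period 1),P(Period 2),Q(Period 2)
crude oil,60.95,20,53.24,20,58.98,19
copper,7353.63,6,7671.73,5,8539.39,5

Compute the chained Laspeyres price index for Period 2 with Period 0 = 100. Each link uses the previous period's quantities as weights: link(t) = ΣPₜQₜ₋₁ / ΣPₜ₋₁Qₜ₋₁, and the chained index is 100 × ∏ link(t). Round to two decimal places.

Link Period 0→Period 1:
ΣP(Period 1)Q(Period 0) = 53.24×20 + 7671.73×6 = 1064.8 + 46030.38 = 47095.18
ΣP(Period 0)Q(Period 0) = 60.95×20 + 7353.63×6 = 1219 + 44121.78 = 45340.78
link = 47095.18/45340.78 = 1.038694
Link Period 1→Period 2:
ΣP(Period 2)Q(Period 1) = 58.98×20 + 8539.39×5 = 1179.6 + 42696.95 = 43876.55
ΣP(Period 1)Q(Period 1) = 53.24×20 + 7671.73×5 = 1064.8 + 38358.65 = 39423.45
link = 43876.55/39423.45 = 1.112956
Chained index = 100 × 1.038694 × 1.112956 = 115.6020

115.60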